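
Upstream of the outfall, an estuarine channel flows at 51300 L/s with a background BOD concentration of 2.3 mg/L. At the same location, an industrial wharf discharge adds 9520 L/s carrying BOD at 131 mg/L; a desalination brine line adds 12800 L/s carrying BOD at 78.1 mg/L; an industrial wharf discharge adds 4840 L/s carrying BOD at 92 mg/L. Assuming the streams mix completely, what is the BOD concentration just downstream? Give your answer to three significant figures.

Mass balance: C = (51300·2.300 + 9520·131.0 + 12800·78.10 + 4840·92.00) / 78460 = 2810000/78460 = 35.82 mg/L.

35.8 mg/L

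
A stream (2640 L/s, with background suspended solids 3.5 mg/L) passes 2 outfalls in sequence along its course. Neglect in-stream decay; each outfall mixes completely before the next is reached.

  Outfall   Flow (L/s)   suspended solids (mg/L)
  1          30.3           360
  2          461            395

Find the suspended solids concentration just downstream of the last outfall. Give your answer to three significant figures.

Outfall 1: combined Q = 2670 L/s; C = (2640·3.500 + 30.30·360.0)/2670 = 7.545 mg/L.
Outfall 2: combined Q = 3131 L/s; C = (2670·7.545 + 461.0·395.0)/3131 = 64.59 mg/L.

64.6 mg/L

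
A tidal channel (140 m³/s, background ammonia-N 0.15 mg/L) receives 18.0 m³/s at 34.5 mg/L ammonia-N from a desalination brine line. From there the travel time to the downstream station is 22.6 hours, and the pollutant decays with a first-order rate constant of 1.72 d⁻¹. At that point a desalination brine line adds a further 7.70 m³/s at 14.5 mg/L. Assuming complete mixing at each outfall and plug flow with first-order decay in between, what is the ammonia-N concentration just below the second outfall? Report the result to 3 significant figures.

After mixing, C = (140.0·0.1500 + 18.00·34.50) / 158.0 = 642.0/158.0 = 4.063 mg/L; combined flow 158.0 m³/s.
Decay over the reach: 4.063·exp(−kt) = 4.063·0.1980 = 0.8044 mg/L.
Second outfall: C = (158.0·0.8044 + 7.700·14.50)/165.7 = 1.441 mg/L.

1.44 mg/L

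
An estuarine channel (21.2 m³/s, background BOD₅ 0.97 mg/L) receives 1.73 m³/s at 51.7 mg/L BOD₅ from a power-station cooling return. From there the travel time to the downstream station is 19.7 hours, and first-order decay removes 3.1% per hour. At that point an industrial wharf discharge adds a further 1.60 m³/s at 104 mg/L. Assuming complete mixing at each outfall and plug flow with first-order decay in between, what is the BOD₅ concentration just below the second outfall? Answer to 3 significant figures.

Flow-weighted average: C = (21.20·0.9700 + 1.730·51.70) / 22.93 = 110.0/22.93 = 4.797 mg/L; combined flow 22.93 m³/s.
3.1%/h lost → k = −ln(1 − 0.031) = 0.03149 h⁻¹.
First-order decay: C = 4.797·exp(−k·t) = 4.797·0.5377 = 2.580 mg/L.
Second outfall: C = (22.93·2.580 + 1.600·104.0)/24.53 = 9.195 mg/L.

9.20 mg/L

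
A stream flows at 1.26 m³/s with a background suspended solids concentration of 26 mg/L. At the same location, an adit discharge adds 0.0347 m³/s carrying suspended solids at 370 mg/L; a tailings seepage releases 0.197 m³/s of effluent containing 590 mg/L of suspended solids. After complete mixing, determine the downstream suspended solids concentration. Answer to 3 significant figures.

Mixed concentration C = ΣQC/ΣQ = (1.260·26.00 + 0.03470·370.0 + 0.1970·590.0) / 1.492 = 161.8/1.492 = 108.5 mg/L.

108 mg/L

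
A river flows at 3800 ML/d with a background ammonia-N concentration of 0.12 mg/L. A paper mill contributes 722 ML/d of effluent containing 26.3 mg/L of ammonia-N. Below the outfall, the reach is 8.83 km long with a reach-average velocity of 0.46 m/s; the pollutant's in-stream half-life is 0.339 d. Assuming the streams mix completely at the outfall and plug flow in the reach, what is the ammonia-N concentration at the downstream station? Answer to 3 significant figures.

2.73 mg/L

Flow-weighted average: C = (3800·0.1200 + 722.0·26.30) / 4522 = 19440/4522 = 4.300 mg/L.
Travel time t = 8.83·1000 / 0.46 = 19200 s = 5.332 h.
Half-life 0.339 d → k = ln 2 / 0.339 = 2.045 d⁻¹.
First-order decay: C = 4.300·exp(−k·t) = 4.300·0.6349 = 2.730 mg/L.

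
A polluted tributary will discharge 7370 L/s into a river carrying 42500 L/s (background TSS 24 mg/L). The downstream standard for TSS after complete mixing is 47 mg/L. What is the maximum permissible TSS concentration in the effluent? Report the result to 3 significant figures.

180 mg/L

At the limit, (Qr·Cr + Qe·Cₑ)/(Qr + Qe) = 47:
Cₑ = (49870·47 − 42500·24.00) / 7370 = 179.6 mg/L.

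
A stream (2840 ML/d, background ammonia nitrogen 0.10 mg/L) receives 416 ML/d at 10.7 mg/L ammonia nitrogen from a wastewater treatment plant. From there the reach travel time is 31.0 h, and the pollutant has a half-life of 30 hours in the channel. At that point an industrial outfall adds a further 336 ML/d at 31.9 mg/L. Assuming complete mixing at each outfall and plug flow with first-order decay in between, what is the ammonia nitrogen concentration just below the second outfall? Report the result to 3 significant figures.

3.63 mg/L

Mass balance: C = (2840·0.1000 + 416.0·10.70) / 3256 = 4735/3256 = 1.454 mg/L; combined flow 3256 ML/d.
Half-life 30 h → k = ln 2 / 30 = 0.02310 h⁻¹ = 0.5545 d⁻¹.
First-order decay: C = 1.454·exp(−k·t) = 1.454·0.4886 = 0.7105 mg/L.
At the second outfall, C = (3256·0.7105 + 336.0·31.90) / (3256 + 336.0) = 3.628 mg/L.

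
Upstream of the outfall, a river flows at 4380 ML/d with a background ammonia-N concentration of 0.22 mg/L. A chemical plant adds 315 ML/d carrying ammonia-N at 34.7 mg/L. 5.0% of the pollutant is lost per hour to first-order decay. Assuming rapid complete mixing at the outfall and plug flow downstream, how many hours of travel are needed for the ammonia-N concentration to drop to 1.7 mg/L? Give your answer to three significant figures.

7.78 h

Mass balance: C = (4380·0.2200 + 315.0·34.70) / 4695 = 11890/4695 = 2.533 mg/L.
5.0%/h lost → k = −ln(1 − 0.05) = 0.05129 h⁻¹.
2.533·exp(−k·t) = 1.7 → t = ln(2.533/1.7)/k = 28000 s = 7.777 h.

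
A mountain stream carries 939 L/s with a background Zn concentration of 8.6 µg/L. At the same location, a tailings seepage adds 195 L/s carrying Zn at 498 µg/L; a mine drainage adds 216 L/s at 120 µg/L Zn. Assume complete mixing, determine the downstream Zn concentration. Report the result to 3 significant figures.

Conservation of mass: C = (939.0·8.600 + 195.0·498.0 + 216.0·120.0) / 1350 = 131100/1350 = 97.12 µg/L.

97.1 µg/L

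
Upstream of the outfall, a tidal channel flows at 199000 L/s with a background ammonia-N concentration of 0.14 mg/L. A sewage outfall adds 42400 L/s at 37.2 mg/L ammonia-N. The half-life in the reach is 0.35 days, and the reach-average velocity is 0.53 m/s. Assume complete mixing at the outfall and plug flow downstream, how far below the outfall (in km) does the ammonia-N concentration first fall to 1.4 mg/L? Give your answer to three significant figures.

Conservation of mass: C = (199000·0.1400 + 42400·37.20) / 241400 = 1605000/241400 = 6.649 mg/L.
Half-life 0.35 d → k = ln 2 / 0.35 = 1.980 d⁻¹.
Set 6.649·exp(−k·t) = 1.4 → t = ln(6.649/1.4)/k = 67970 s = 18.88 h.
Distance = v·t = 0.53·67970 = 36030 m = 36.03 km.

36.0 km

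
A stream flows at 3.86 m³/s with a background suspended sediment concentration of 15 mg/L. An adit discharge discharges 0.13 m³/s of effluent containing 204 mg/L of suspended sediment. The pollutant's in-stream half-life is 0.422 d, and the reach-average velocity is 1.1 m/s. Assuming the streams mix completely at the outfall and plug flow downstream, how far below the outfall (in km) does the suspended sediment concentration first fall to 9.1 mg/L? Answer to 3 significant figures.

Conservation of mass: C = (3.860·15.00 + 0.1300·204.0) / 3.990 = 84.42/3.990 = 21.16 mg/L.
Half-life 0.422 d → k = ln 2 / 0.422 = 1.643 d⁻¹.
Set 21.16·exp(−k·t) = 9.1 → t = ln(21.16/9.1)/k = 44380 s = 12.33 h.
Distance = v·t = 1.1·44380 = 48820 m = 48.82 km.

48.8 km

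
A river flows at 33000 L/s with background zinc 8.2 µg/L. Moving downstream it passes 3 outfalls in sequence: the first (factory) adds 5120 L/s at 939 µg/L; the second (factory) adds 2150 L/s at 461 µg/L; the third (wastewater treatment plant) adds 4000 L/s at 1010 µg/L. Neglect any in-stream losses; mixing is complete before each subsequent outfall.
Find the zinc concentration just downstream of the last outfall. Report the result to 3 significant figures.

228 µg/L

Outfall 1: combined Q = 38120 L/s; C = (33000·8.200 + 5120·939.0)/38120 = 133.2 µg/L.
Outfall 2: combined Q = 40270 L/s; C = (38120·133.2 + 2150·461.0)/40270 = 150.7 µg/L.
Outfall 3: combined Q = 44270 L/s; C = (40270·150.7 + 4000·1010)/44270 = 228.4 µg/L.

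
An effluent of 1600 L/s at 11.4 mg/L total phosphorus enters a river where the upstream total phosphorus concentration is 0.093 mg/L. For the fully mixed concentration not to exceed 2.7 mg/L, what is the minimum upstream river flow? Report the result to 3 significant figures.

Set C_mix = 2.7: (Q·0.09300 + 1600·11.40) / (Q + 1600) = 2.7
→ Q = 1600·(11.40 − 2.7)/(2.7 − 0.09300) = 5339 L/s.

5340 L/s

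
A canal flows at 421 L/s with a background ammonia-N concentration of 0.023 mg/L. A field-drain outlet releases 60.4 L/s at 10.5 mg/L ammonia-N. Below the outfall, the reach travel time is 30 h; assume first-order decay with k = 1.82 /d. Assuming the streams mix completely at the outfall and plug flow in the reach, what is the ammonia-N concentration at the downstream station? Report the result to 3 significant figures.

After mixing, C = (421.0·0.02300 + 60.40·10.50) / 481.4 = 643.9/481.4 = 1.338 mg/L.
Decay over the reach: 1.338·exp(−kt) = 1.338·0.1028 = 0.1375 mg/L.

0.137 mg/L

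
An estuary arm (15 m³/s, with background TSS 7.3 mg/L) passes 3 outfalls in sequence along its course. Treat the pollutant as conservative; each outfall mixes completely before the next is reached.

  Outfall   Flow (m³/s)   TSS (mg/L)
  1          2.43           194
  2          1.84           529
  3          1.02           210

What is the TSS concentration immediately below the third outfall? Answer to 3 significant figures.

Below outfall 1: Q → 17.43 m³/s, C = (15.00·7.300 + 2.430·194.0)/17.43 = 33.33 mg/L.
Below outfall 2: Q → 19.27 m³/s, C = (17.43·33.33 + 1.840·529.0)/19.27 = 80.66 mg/L.
Below outfall 3: Q → 20.29 m³/s, C = (19.27·80.66 + 1.020·210.0)/20.29 = 87.16 mg/L.

87.2 mg/L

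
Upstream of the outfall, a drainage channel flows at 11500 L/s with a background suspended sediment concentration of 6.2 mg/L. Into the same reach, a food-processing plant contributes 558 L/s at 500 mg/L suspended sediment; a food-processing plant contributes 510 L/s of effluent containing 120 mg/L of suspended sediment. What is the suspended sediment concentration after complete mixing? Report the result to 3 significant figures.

32.7 mg/L

After mixing, C = (11500·6.200 + 558.0·500.0 + 510.0·120.0) / 12570 = 411500/12570 = 32.74 mg/L.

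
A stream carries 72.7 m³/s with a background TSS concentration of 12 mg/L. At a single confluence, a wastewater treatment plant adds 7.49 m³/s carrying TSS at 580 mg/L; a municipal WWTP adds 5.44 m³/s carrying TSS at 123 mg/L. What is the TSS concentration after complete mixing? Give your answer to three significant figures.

Mixed concentration C = ΣQC/ΣQ = (72.70·12.00 + 7.490·580.0 + 5.440·123.0) / 85.63 = 5886/85.63 = 68.73 mg/L.

68.7 mg/L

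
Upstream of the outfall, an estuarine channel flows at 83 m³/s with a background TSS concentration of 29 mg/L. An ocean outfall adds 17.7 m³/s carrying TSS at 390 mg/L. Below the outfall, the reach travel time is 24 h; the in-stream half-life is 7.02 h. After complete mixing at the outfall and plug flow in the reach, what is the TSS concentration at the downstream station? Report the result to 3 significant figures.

Mass balance: C = (83.00·29.00 + 17.70·390.0) / 100.7 = 9310/100.7 = 92.45 mg/L.
Half-life 7.02 h → k = ln 2 / 7.02 = 0.09874 h⁻¹ = 2.370 d⁻¹.
Decay over the reach: 92.45·exp(−kt) = 92.45·0.09351 = 8.645 mg/L.

8.64 mg/L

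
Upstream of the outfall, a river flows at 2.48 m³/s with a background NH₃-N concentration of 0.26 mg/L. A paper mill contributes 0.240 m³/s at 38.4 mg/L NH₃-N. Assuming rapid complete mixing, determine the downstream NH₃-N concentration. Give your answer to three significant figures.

3.63 mg/L

Flow-weighted average: C = (2.480·0.2600 + 0.2400·38.40) / 2.720 = 9.861/2.720 = 3.625 mg/L.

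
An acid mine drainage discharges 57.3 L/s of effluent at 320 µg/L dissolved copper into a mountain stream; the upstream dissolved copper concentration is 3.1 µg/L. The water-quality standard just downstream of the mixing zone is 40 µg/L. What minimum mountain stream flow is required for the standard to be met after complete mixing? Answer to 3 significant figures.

435 L/s

Set C_mix = 40: (Q·3.100 + 57.30·320.0) / (Q + 57.30) = 40
→ Q = 57.30·(320.0 − 40)/(40 − 3.100) = 434.8 L/s.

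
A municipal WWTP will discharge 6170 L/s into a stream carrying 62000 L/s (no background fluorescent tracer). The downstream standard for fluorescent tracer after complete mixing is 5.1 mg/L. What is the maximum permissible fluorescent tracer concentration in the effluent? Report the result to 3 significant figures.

56.3 mg/L

At the limit, (Qr·Cr + Qe·Cₑ)/(Qr + Qe) = 5.1:
Cₑ = (68170·5.1 − 62000·0) / 6170 = 56.35 mg/L.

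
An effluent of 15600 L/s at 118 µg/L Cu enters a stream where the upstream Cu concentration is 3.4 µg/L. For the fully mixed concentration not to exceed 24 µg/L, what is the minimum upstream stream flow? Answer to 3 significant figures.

71200 L/s

Set C_mix = 24: (Q·3.400 + 15600·118.0) / (Q + 15600) = 24
→ Q = 15600·(118.0 − 24)/(24 − 3.400) = 71180 L/s.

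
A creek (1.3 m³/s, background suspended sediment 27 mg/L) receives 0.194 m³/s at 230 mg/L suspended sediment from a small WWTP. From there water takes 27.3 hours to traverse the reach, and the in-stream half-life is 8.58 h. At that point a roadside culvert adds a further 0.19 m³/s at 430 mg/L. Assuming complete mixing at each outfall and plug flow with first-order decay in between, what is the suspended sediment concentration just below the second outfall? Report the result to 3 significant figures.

53.7 mg/L

Mixed concentration C = ΣQC/ΣQ = (1.300·27.00 + 0.1940·230.0) / 1.494 = 79.72/1.494 = 53.36 mg/L; combined flow 1.494 m³/s.
Half-life 8.58 h → k = ln 2 / 8.58 = 0.08079 h⁻¹ = 1.939 d⁻¹.
First-order decay: C = 53.36·exp(−k·t) = 53.36·0.1102 = 5.880 mg/L.
Second outfall: C = (1.494·5.880 + 0.1900·430.0)/1.684 = 53.73 mg/L.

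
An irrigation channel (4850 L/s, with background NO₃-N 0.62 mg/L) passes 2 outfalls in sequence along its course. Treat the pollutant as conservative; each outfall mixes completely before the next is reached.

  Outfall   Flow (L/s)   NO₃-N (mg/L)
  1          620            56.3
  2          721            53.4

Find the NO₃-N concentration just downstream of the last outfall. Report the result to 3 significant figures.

12.3 mg/L

After outfall 1: Q = 4850 + 620.0 = 5470 L/s; C = (4850·0.6200 + 620.0·56.30)/5470 = 6.931 mg/L.
After outfall 2: Q = 5470 + 721.0 = 6191 L/s; C = (5470·6.931 + 721.0·53.40)/6191 = 12.34 mg/L.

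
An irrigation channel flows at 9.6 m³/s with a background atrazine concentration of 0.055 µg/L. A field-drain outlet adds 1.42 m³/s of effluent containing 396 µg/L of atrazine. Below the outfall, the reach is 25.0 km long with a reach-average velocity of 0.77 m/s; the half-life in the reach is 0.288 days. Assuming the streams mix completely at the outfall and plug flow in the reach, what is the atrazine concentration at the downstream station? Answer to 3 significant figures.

After mixing, C = (9.600·0.05500 + 1.420·396.0) / 11.02 = 562.8/11.02 = 51.08 µg/L.
Travel time t = 25.0·1000 / 0.77 = 32470 s = 9.019 h.
Half-life 0.288 d → k = ln 2 / 0.288 = 2.407 d⁻¹.
After decay, C = 51.08 × e^(−kt) = 51.08 × 0.4048 = 20.67 µg/L.

20.7 µg/L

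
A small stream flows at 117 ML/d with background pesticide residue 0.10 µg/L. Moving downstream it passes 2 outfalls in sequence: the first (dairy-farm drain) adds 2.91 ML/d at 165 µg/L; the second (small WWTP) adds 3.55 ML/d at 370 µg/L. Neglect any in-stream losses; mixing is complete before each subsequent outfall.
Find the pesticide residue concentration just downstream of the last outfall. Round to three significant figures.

Outfall 1: combined Q = 119.9 ML/d; C = (117.0·0.1000 + 2.910·165.0)/119.9 = 4.102 µg/L.
Outfall 2: combined Q = 123.5 ML/d; C = (119.9·4.102 + 3.550·370.0)/123.5 = 14.62 µg/L.

14.6 µg/L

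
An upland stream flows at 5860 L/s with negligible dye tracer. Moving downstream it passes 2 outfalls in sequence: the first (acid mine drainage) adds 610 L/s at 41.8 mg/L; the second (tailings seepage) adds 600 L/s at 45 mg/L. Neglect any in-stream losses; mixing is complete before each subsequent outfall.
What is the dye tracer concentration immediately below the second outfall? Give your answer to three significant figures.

After outfall 1: Q = 5860 + 610.0 = 6470 L/s; C = (5860·0 + 610.0·41.80)/6470 = 3.941 mg/L.
After outfall 2: Q = 6470 + 600.0 = 7070 L/s; C = (6470·3.941 + 600.0·45.00)/7070 = 7.425 mg/L.

7.43 mg/L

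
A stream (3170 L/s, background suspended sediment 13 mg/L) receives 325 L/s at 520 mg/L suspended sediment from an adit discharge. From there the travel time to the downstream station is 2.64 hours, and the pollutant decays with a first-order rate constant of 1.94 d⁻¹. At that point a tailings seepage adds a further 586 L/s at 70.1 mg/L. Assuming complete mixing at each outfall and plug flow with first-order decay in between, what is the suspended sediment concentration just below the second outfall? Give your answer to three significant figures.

Mass balance: C = (3170·13.00 + 325.0·520.0) / 3495 = 210200/3495 = 60.15 mg/L; combined flow 3495 L/s.
Decay over the reach: 60.15·exp(−kt) = 60.15·0.8078 = 48.59 mg/L.
At the second outfall, C = (3495·48.59 + 586.0·70.10) / (3495 + 586.0) = 51.68 mg/L.

51.7 mg/L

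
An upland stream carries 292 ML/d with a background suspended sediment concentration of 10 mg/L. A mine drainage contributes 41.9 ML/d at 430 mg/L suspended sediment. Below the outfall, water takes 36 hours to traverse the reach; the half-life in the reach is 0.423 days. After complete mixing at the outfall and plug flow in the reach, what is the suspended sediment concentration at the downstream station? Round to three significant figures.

After mixing, C = (292.0·10.00 + 41.90·430.0) / 333.9 = 20940/333.9 = 62.70 mg/L.
Half-life 0.423 d → k = ln 2 / 0.423 = 1.639 d⁻¹.
After decay, C = 62.70 × e^(−kt) = 62.70 × 0.08561 = 5.368 mg/L.

5.37 mg/L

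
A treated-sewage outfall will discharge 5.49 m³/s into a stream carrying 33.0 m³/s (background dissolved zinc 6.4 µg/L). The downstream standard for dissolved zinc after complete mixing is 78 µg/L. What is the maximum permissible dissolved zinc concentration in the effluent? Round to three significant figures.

508 µg/L

At the limit, (Qr·Cr + Qe·Cₑ)/(Qr + Qe) = 78:
Cₑ = (38.49·78 − 33.00·6.400) / 5.490 = 508.4 µg/L.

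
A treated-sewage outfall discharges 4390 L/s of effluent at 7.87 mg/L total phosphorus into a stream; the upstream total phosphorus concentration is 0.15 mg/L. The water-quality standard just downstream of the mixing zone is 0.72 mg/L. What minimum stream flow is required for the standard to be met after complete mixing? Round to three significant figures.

55100 L/s

Set C_mix = 0.72: (Q·0.1500 + 4390·7.870) / (Q + 4390) = 0.72
→ Q = 4390·(7.870 − 0.72)/(0.72 − 0.1500) = 55070 L/s.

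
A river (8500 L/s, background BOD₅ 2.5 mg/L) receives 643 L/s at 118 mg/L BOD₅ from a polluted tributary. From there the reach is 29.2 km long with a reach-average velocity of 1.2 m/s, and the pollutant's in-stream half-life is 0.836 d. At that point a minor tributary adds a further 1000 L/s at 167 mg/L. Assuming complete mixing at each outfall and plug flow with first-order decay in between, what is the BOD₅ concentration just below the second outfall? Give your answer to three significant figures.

24.0 mg/L

Mixed concentration C = ΣQC/ΣQ = (8500·2.500 + 643.0·118.0) / 9143 = 97120/9143 = 10.62 mg/L; combined flow 9143 L/s.
Travel time t = 29.2·1000 / 1.2 = 24330 s = 6.759 h.
Half-life 0.836 d → k = ln 2 / 0.836 = 0.8291 d⁻¹.
First-order decay: C = 10.62·exp(−k·t) = 10.62·0.7917 = 8.411 mg/L.
At the second outfall, C = (9143·8.411 + 1000·167.0) / (9143 + 1000) = 24.05 mg/L.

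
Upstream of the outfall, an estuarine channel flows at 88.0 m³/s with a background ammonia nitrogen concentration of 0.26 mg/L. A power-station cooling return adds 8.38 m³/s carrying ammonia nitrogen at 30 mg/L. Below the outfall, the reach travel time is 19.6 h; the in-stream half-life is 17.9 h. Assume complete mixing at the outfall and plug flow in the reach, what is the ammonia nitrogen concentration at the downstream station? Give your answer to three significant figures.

1.33 mg/L

Mixed concentration C = ΣQC/ΣQ = (88.00·0.2600 + 8.380·30.00) / 96.38 = 274.3/96.38 = 2.846 mg/L.
Half-life 17.9 h → k = ln 2 / 17.9 = 0.03872 h⁻¹ = 0.9294 d⁻¹.
First-order decay: C = 2.846·exp(−k·t) = 2.846·0.4681 = 1.332 mg/L.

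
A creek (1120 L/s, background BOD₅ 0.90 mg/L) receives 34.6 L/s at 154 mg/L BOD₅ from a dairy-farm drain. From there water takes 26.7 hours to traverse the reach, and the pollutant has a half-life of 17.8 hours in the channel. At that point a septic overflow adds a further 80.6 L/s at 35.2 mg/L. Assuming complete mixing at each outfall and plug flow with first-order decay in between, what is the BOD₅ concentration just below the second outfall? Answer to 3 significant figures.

Mixed concentration C = ΣQC/ΣQ = (1120·0.9000 + 34.60·154.0) / 1155 = 6336/1155 = 5.488 mg/L; combined flow 1155 L/s.
Half-life 17.8 h → k = ln 2 / 17.8 = 0.03894 h⁻¹ = 0.9346 d⁻¹.
Decay over the reach: 5.488·exp(−kt) = 5.488·0.3536 = 1.940 mg/L.
Second outfall: C = (1155·1.940 + 80.60·35.20)/1235 = 4.111 mg/L.

4.11 mg/L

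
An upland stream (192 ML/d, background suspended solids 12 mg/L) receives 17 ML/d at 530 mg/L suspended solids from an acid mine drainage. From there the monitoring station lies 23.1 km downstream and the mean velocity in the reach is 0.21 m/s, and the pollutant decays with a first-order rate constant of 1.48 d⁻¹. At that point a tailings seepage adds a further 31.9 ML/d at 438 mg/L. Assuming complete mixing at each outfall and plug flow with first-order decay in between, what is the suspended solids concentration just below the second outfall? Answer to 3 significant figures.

Mixed concentration C = ΣQC/ΣQ = (192.0·12.00 + 17.00·530.0) / 209.0 = 11310/209.0 = 54.13 mg/L; combined flow 209.0 ML/d.
Travel time t = 23.1·1000 / 0.21 = 110000 s = 30.56 h.
Applying C = C₀e^(−kt): 54.13 × 0.1519 = 8.225 mg/L.
At the second outfall, C = (209.0·8.225 + 31.90·438.0) / (209.0 + 31.90) = 65.14 mg/L.

65.1 mg/L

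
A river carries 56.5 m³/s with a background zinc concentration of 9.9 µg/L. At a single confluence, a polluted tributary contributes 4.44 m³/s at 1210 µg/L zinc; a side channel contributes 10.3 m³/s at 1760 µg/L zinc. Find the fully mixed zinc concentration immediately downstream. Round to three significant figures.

Flow-weighted average: C = (56.50·9.900 + 4.440·1210 + 10.30·1760) / 71.24 = 24060/71.24 = 337.7 µg/L.

338 µg/L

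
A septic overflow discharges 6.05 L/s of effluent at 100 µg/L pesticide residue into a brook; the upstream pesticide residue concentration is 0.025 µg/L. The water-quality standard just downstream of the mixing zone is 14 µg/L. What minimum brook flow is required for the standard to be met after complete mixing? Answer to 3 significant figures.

37.2 L/s

Set C_mix = 14: (Q·0.02500 + 6.050·100.0) / (Q + 6.050) = 14
→ Q = 6.050·(100.0 − 14)/(14 − 0.02500) = 37.23 L/s.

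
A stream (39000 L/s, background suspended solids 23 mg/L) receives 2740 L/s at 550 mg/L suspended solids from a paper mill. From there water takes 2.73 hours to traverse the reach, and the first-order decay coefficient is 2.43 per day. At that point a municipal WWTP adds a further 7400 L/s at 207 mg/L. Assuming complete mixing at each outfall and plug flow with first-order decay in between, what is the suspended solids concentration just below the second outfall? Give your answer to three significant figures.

68.3 mg/L

Flow-weighted average: C = (39000·23.00 + 2740·550.0) / 41740 = 2404000/41740 = 57.59 mg/L; combined flow 41740 L/s.
After decay, C = 57.59 × e^(−kt) = 57.59 × 0.7585 = 43.69 mg/L.
Second outfall: C = (41740·43.69 + 7400·207.0)/49140 = 68.28 mg/L.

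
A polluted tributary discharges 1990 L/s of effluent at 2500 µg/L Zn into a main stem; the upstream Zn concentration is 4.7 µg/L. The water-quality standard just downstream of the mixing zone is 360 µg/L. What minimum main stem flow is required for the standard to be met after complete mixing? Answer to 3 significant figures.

12000 L/s

Set C_mix = 360: (Q·4.700 + 1990·2500) / (Q + 1990) = 360
→ Q = 1990·(2500 − 360)/(360 − 4.700) = 11990 L/s.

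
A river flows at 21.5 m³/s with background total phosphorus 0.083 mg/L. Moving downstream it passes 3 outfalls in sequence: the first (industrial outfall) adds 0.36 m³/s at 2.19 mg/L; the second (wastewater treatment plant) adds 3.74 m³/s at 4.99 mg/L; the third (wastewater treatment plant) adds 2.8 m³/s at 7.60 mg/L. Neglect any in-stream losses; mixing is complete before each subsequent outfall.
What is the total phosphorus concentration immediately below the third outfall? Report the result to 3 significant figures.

After outfall 1: Q = 21.50 + 0.3600 = 21.86 m³/s; C = (21.50·0.08300 + 0.3600·2.190)/21.86 = 0.1177 mg/L.
After outfall 2: Q = 21.86 + 3.740 = 25.60 m³/s; C = (21.86·0.1177 + 3.740·4.990)/25.60 = 0.8295 mg/L.
After outfall 3: Q = 25.60 + 2.800 = 28.40 m³/s; C = (25.60·0.8295 + 2.800·7.600)/28.40 = 1.497 mg/L.

1.50 mg/L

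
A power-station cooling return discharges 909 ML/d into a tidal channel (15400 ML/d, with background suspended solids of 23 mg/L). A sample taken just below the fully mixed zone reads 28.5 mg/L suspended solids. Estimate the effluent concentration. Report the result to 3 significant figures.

Mass balance: 15400·23.00 + 909.0·Cₑ = 16310·28.50
→ Cₑ = (16310·28.50 − 15400·23.00) / 909.0 = 121.7 mg/L.

122 mg/L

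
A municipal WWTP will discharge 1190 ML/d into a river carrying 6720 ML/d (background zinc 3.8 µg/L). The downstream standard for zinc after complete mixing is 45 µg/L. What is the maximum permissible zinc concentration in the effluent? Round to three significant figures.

At the limit, (Qr·Cr + Qe·Cₑ)/(Qr + Qe) = 45:
Cₑ = (7910·45 − 6720·3.800) / 1190 = 277.7 µg/L.

278 µg/L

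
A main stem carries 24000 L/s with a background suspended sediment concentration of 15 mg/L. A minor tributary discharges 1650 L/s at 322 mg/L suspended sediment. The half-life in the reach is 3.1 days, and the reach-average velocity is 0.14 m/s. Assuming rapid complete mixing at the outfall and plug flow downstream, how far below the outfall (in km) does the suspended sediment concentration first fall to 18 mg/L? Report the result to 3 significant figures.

After mixing, C = (24000·15.00 + 1650·322.0) / 25650 = 891300/25650 = 34.75 mg/L.
Half-life 3.1 d → k = ln 2 / 3.1 = 0.2236 d⁻¹.
Set 34.75·exp(−k·t) = 18 → t = ln(34.75/18)/k = 254200 s = 70.60 h.
Distance = v·t = 0.14·254200 = 35580 m = 35.58 km.

35.6 km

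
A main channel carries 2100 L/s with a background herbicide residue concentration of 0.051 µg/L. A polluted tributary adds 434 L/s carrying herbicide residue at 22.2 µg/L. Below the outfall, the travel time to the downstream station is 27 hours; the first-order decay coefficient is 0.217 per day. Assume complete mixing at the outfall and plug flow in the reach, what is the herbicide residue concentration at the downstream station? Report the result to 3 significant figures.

3.01 µg/L

Mass balance: C = (2100·0.05100 + 434.0·22.20) / 2534 = 9742/2534 = 3.844 µg/L.
Applying C = C₀e^(−kt): 3.844 × 0.7834 = 3.012 µg/L.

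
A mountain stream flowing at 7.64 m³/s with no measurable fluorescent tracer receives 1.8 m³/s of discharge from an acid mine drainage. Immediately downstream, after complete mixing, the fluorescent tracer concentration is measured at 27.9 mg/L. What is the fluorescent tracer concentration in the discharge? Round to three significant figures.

Mass balance: 7.640·0 + 1.800·Cₑ = 9.440·27.90
→ Cₑ = (9.440·27.90 − 7.640·0) / 1.800 = 146.3 mg/L.

146 mg/L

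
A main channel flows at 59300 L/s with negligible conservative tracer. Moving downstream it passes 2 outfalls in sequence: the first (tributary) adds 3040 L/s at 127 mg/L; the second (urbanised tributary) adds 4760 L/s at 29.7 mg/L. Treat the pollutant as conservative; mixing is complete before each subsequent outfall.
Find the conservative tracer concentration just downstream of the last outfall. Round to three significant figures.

7.86 mg/L

After outfall 1: Q = 59300 + 3040 = 62340 L/s; C = (59300·0 + 3040·127.0)/62340 = 6.193 mg/L.
After outfall 2: Q = 62340 + 4760 = 67100 L/s; C = (62340·6.193 + 4760·29.70)/67100 = 7.861 mg/L.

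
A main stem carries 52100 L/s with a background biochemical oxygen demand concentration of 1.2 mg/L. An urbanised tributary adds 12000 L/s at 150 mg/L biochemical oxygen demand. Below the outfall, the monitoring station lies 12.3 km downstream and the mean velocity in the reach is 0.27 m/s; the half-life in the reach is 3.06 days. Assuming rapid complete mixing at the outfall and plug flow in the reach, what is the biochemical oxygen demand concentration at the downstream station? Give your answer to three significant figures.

Mixed concentration C = ΣQC/ΣQ = (52100·1.200 + 12000·150.0) / 64100 = 1863000/64100 = 29.06 mg/L.
Travel time t = 12.3·1000 / 0.27 = 45560 s = 12.65 h.
Half-life 3.06 d → k = ln 2 / 3.06 = 0.2265 d⁻¹.
After decay, C = 29.06 × e^(−kt) = 29.06 × 0.8874 = 25.79 mg/L.

25.8 mg/L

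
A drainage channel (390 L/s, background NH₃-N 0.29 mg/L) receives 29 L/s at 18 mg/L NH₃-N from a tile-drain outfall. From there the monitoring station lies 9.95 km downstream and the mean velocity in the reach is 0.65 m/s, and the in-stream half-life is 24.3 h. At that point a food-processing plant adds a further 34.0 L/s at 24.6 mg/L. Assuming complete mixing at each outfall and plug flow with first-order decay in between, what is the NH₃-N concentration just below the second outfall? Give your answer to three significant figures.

3.09 mg/L

Conservation of mass: C = (390.0·0.2900 + 29.00·18.00) / 419.0 = 635.1/419.0 = 1.516 mg/L; combined flow 419.0 L/s.
Travel time t = 9.95·1000 / 0.65 = 15310 s = 4.252 h.
Half-life 24.3 h → k = ln 2 / 24.3 = 0.02852 h⁻¹ = 0.6846 d⁻¹.
Applying C = C₀e^(−kt): 1.516 × 0.8858 = 1.343 mg/L.
Second outfall: C = (419.0·1.343 + 34.00·24.60)/453.0 = 3.088 mg/L.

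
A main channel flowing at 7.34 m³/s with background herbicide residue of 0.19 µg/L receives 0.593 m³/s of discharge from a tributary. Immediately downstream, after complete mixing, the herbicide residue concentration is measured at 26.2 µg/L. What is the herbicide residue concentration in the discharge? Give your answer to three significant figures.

348 µg/L

Mass balance: 7.340·0.1900 + 0.5930·Cₑ = 7.933·26.20
→ Cₑ = (7.933·26.20 − 7.340·0.1900) / 0.5930 = 348.1 µg/L.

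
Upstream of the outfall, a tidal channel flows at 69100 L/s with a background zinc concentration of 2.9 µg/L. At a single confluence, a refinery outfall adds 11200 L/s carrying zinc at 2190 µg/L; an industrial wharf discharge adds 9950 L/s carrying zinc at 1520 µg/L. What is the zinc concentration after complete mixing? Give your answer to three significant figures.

442 µg/L

After mixing, C = (69100·2.900 + 11200·2190 + 9950·1520) / 90250 = 39850000/90250 = 441.6 µg/L.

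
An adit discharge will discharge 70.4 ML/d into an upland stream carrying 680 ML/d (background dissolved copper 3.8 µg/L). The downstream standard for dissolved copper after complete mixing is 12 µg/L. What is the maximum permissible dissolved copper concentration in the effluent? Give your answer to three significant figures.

At the limit, (Qr·Cr + Qe·Cₑ)/(Qr + Qe) = 12:
Cₑ = (750.4·12 − 680.0·3.800) / 70.40 = 91.20 µg/L.

91.2 µg/L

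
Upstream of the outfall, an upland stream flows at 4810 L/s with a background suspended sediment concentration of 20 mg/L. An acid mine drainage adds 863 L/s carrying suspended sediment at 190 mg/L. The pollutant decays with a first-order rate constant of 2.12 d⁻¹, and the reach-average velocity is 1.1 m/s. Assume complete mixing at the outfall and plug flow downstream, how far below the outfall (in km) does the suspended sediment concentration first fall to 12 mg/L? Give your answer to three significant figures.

Mixed concentration C = ΣQC/ΣQ = (4810·20.00 + 863.0·190.0) / 5673 = 260200/5673 = 45.86 mg/L.
Set 45.86·exp(−k·t) = 12 → t = ln(45.86/12)/k = 54640 s = 15.18 h.
Distance = v·t = 1.1·54640 = 60100 m = 60.10 km.

60.1 km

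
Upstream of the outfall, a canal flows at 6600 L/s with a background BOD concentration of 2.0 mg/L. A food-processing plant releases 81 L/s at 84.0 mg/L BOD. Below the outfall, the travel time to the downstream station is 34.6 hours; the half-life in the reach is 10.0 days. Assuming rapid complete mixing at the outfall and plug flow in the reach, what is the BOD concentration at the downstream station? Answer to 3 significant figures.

After mixing, C = (6600·2.000 + 81.00·84.00) / 6681 = 20000/6681 = 2.994 mg/L.
Half-life 10.0 d → k = ln 2 / 10.0 = 0.06931 d⁻¹.
After decay, C = 2.994 × e^(−kt) = 2.994 × 0.9049 = 2.709 mg/L.

2.71 mg/L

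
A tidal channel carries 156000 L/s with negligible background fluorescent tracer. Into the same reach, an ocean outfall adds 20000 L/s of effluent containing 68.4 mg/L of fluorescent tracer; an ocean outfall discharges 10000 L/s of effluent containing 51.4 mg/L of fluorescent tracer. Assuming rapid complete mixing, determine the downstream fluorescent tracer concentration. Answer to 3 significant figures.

10.1 mg/L

After mixing, C = (156000·0 + 20000·68.40 + 10000·51.40) / 186000 = 1882000/186000 = 10.12 mg/L.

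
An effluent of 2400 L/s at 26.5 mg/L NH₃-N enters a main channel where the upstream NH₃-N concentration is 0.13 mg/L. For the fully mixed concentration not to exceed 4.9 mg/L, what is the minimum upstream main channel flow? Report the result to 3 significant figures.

Set C_mix = 4.9: (Q·0.1300 + 2400·26.50) / (Q + 2400) = 4.9
→ Q = 2400·(26.50 − 4.9)/(4.9 − 0.1300) = 10870 L/s.

10900 L/s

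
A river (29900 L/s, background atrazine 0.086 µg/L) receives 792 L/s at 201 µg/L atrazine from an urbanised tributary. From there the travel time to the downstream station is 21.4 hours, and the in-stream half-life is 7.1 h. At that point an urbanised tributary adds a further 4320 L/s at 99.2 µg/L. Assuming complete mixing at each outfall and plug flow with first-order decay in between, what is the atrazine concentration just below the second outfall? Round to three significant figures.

Mixed concentration C = ΣQC/ΣQ = (29900·0.08600 + 792.0·201.0) / 30690 = 161800/30690 = 5.271 µg/L; combined flow 30690 L/s.
Half-life 7.1 h → k = ln 2 / 7.1 = 0.09763 h⁻¹ = 2.343 d⁻¹.
Applying C = C₀e^(−kt): 5.271 × 0.1238 = 0.6524 µg/L.
At the second outfall, C = (30690·0.6524 + 4320·99.20) / (30690 + 4320) = 12.81 µg/L.

12.8 µg/L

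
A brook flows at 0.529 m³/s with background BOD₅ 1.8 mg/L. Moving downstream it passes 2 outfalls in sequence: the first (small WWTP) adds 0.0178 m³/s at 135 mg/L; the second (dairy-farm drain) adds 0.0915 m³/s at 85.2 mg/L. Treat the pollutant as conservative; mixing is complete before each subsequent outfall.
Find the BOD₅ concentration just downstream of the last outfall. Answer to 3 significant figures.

17.5 mg/L

After outfall 1: Q = 0.5290 + 0.01780 = 0.5468 m³/s; C = (0.5290·1.800 + 0.01780·135.0)/0.5468 = 6.136 mg/L.
After outfall 2: Q = 0.5468 + 0.09150 = 0.6383 m³/s; C = (0.5468·6.136 + 0.09150·85.20)/0.6383 = 17.47 mg/L.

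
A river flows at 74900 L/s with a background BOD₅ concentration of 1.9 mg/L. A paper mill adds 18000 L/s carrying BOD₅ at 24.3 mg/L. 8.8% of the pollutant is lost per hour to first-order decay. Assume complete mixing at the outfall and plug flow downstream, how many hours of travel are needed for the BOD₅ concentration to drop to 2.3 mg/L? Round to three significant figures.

Conservation of mass: C = (74900·1.900 + 18000·24.30) / 92900 = 579700/92900 = 6.240 mg/L.
8.8%/h lost → k = −ln(1 − 0.088) = 0.09212 h⁻¹.
6.240·exp(−k·t) = 2.3 → t = ln(6.240/2.3)/k = 39010 s = 10.84 h.

10.8 h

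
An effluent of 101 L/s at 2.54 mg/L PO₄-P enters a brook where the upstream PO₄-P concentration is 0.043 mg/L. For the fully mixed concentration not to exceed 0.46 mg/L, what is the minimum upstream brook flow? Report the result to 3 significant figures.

504 L/s

Set C_mix = 0.46: (Q·0.04300 + 101.0·2.540) / (Q + 101.0) = 0.46
→ Q = 101.0·(2.540 − 0.46)/(0.46 − 0.04300) = 503.8 L/s.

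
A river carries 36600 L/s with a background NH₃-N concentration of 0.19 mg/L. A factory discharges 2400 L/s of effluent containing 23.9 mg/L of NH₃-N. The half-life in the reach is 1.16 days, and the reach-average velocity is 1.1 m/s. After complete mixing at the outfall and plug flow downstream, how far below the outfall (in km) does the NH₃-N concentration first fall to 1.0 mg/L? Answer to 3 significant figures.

79.6 km

After mixing, C = (36600·0.1900 + 2400·23.90) / 39000 = 64310/39000 = 1.649 mg/L.
Half-life 1.16 d → k = ln 2 / 1.16 = 0.5975 d⁻¹.
Set 1.649·exp(−k·t) = 1.0 → t = ln(1.649/1.0)/k = 72330 s = 20.09 h.
Distance = v·t = 1.1·72330 = 79560 m = 79.56 km.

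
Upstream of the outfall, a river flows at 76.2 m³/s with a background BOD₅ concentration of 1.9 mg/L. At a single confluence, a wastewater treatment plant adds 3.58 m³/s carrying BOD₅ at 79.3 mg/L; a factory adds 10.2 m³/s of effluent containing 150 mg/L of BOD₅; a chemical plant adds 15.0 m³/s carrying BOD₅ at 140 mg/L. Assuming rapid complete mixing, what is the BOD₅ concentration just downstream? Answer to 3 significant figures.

38.7 mg/L

Mixed concentration C = ΣQC/ΣQ = (76.20·1.900 + 3.580·79.30 + 10.20·150.0 + 15.00·140.0) / 105.0 = 4059/105.0 = 38.66 mg/L.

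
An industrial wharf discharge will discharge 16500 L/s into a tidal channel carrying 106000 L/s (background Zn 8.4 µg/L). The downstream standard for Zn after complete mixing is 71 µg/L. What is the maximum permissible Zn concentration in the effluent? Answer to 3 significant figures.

473 µg/L

At the limit, (Qr·Cr + Qe·Cₑ)/(Qr + Qe) = 71:
Cₑ = (122500·71 − 106000·8.400) / 16500 = 473.2 µg/L.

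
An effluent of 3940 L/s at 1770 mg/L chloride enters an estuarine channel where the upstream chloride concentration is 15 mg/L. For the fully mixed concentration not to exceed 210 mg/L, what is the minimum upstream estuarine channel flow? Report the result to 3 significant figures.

Set C_mix = 210: (Q·15.00 + 3940·1770) / (Q + 3940) = 210
→ Q = 3940·(1770 − 210)/(210 − 15.00) = 31520 L/s.

31500 L/s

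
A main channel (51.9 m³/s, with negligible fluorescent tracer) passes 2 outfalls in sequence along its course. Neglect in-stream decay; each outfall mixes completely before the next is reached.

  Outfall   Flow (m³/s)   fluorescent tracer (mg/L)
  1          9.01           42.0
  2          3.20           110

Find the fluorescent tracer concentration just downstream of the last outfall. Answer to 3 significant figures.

After outfall 1: Q = 51.90 + 9.010 = 60.91 m³/s; C = (51.90·0 + 9.010·42.00)/60.91 = 6.213 mg/L.
After outfall 2: Q = 60.91 + 3.200 = 64.11 m³/s; C = (60.91·6.213 + 3.200·110.0)/64.11 = 11.39 mg/L.

11.4 mg/L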